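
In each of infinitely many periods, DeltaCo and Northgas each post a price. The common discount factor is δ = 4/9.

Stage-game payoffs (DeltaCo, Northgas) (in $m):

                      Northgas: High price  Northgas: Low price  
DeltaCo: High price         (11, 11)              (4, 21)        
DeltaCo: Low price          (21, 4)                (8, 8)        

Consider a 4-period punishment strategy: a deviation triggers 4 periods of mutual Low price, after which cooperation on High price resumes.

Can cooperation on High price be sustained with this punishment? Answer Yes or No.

No

IC: δ+…+δ^4 ≥ (21−11)/(11−8) = 10/3.
At δ = 4/9: partial sum = 0.7688 < 3.3333. Cooperation not sustainable.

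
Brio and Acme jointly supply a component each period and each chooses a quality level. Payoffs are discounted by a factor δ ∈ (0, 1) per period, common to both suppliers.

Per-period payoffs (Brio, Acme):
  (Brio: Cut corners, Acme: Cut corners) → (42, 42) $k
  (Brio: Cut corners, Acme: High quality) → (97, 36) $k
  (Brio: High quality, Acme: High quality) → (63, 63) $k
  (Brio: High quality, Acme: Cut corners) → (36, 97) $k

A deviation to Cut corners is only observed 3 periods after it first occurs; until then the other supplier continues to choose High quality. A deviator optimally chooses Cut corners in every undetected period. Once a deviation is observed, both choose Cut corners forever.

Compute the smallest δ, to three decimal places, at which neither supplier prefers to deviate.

A deviator earns 97 for 3 periods, then 42 forever; cooperating earns 63 forever. Multiplying the IC by (1−δ):
63 ≥ 97(1−δ^3) + 42δ^3, so 55·δ^3 ≥ 34 and δ^3 ≥ 34/55.
δ ≥ (34/55)^(1/3) ≈ 0.852.

0.852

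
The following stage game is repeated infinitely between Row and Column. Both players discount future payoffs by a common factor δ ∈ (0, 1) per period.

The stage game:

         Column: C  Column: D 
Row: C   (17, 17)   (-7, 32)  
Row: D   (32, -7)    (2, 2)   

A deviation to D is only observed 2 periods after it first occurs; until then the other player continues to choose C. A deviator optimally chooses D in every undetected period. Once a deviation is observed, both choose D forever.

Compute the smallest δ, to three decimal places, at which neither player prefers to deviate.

0.707

A deviator earns 32 for 2 periods, then 2 forever; cooperating earns 17 forever. Multiplying the IC by (1−δ):
17 ≥ 32(1−δ^2) + 2δ^2, so 30·δ^2 ≥ 15 and δ^2 ≥ 1/2.
δ ≥ (1/2)^(1/2) ≈ 0.707.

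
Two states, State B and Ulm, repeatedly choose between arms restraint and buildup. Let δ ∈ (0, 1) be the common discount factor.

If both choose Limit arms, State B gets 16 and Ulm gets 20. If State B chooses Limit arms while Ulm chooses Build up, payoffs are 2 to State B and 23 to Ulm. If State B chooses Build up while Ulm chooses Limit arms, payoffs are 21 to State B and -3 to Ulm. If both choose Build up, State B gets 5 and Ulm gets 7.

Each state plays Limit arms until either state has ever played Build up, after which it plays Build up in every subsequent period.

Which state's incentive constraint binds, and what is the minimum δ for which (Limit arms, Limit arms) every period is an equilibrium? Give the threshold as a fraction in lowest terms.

For State B: deviation gain 21−16 = 5, per-period punishment loss 16−5 = 11. IC gives δ ≥ 5/16.
For Ulm: gain 3, loss 13 per period, so δ ≥ 3/16.
The tighter constraint is State B's, so cooperation needs δ ≥ 5/16.

State B; δ ≥ 5/16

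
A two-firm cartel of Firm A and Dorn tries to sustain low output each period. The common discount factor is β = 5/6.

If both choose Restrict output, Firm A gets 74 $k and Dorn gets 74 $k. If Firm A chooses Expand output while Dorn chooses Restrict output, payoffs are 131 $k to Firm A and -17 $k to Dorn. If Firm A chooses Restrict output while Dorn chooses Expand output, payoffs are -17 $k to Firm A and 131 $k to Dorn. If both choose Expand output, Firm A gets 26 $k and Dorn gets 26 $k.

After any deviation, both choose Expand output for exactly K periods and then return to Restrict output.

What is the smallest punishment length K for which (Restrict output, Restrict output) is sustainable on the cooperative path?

2

IC: β(1−β^K)/(1−β) ≥ (131−74)/(74−26) = 19/16.
With β = 5/6: need 1 − β^K ≥ 19/16·(1−5/6)/(5/6), i.e. β^K ≤ 0.7625.
Since (5/6)^1 = 0.8333 and (5/6)^2 = 0.6944, the smallest such K is 2.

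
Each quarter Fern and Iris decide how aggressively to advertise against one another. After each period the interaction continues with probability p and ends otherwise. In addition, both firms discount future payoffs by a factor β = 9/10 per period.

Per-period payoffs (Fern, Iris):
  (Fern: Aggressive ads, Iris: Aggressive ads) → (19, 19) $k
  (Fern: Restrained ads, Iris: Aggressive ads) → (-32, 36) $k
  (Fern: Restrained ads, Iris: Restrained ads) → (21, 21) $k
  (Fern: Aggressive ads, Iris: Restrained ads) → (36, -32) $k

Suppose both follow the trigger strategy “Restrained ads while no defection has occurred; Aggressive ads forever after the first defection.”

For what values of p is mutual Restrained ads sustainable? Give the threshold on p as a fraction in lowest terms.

50/51

With continuation probability p and discount β, the effective per-period discount factor is βp.
Grim-trigger IC: βp ≥ (36−21)/(36−19) = 15/17.
So p ≥ (15/17)/(9/10) = 50/51.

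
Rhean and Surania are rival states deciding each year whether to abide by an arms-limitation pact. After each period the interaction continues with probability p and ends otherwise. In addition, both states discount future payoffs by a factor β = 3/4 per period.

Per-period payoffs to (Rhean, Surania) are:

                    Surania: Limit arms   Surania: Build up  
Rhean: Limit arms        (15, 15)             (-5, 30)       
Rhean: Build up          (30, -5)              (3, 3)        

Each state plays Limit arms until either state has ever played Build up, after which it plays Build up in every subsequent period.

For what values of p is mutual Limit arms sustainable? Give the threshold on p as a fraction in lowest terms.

Expected continuation weight on next period's payoff is β·p = 3/4·p, which plays the role of the discount factor.
Cooperation requires 3/4·p ≥ (30−15)/(30−3) = 5/9, hence p ≥ 20/27.

20/27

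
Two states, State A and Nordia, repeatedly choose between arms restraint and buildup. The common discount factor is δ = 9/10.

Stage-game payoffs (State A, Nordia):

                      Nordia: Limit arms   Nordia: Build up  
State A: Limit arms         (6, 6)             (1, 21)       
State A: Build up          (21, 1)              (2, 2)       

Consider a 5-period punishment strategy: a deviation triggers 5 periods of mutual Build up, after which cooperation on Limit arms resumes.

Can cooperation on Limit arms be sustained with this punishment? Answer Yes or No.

No

Comparing payoff streams over the 6 periods until play realigns: cooperate → 6(1+δ+…+δ^5); deviate → 21 + 2(δ+…+δ^5).
Cooperation is sustained iff (6−2)(δ+…+δ^5) ≥ 21−6.
δ+…+δ^5 = 9/10·(1−(9/10)^5)/(1−9/10) = 3.6856, and (21−6)/(6−2) = 3.7500.
3.6856 < 3.7500, so cooperation is not sustainable.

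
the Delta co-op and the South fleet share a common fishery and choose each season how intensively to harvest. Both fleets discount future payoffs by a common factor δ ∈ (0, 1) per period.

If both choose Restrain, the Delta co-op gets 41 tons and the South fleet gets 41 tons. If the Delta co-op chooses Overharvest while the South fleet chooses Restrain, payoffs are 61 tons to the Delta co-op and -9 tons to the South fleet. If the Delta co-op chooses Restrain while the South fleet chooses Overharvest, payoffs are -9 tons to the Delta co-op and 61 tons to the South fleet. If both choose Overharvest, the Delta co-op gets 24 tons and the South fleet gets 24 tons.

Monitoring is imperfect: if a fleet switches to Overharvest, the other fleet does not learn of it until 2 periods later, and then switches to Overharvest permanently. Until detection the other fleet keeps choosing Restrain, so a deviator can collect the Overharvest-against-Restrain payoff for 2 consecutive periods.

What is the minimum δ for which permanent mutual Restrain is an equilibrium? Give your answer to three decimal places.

The best deviation is to choose Overharvest for all 2 undetected periods, earning 61 each, then 24 forever once detected.
Deviation value: 61(1−δ^2)/(1−δ) + 24δ^2/(1−δ); cooperation value: 41/(1−δ).
IC: 41 ≥ 61(1−δ^2) + 24δ^2 = 61 − 37δ^2.
So δ^2 ≥ 20/37, giving δ ≥ (20/37)^(1/2) ≈ 0.735.

0.735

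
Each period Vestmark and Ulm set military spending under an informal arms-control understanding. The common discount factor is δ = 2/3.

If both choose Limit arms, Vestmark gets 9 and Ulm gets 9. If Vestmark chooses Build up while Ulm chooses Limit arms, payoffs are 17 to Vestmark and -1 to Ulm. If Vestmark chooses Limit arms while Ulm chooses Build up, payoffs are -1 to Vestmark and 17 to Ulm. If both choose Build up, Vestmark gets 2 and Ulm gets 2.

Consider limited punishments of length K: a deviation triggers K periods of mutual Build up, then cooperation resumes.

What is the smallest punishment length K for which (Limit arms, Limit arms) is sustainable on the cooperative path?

Need Σ_{k=1}^{K} δ^k ≥ (17−9)/(9−2) = 1.1429 at δ = 2/3.
At K = 2 the sum is 1.1111 < 1.1429; at K = 3 it is 1.4074 ≥ 1.1429.
So the minimum punishment length is K = 3.

3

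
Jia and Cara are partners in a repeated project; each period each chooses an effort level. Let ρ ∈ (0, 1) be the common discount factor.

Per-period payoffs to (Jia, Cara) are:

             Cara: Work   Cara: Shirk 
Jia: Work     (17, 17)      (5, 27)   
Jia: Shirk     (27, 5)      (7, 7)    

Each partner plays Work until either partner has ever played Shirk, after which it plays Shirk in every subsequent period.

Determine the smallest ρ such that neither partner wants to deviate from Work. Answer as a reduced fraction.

Cooperation forever yields 17 each period: 17/(1−ρ).
Deviating yields 27 once, then 7 forever: 27 + 7ρ/(1−ρ).
No profitable deviation requires 17/(1−ρ) ≥ 27 + 7ρ/(1−ρ).
Multiplying by (1−ρ): 17 ≥ 27(1−ρ) + 7ρ = 27 − 20ρ.
So 20ρ ≥ 10, i.e. ρ ≥ 10/20 = 1/2.

1/2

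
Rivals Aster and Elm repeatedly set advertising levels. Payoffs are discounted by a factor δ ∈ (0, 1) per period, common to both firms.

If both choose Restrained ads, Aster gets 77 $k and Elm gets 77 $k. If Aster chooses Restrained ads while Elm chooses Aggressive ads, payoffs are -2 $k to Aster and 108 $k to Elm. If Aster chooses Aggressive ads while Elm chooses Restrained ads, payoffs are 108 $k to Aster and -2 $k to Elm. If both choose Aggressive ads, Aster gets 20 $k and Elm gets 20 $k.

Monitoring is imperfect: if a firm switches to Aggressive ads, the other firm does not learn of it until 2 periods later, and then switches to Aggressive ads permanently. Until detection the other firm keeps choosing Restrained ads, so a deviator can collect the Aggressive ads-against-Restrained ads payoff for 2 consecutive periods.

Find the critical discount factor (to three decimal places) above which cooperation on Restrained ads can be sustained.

Deviating for the 2 undetected periods gains 108−77 = 31 per period over cooperation, then loses 77−20 = 57 per period forever once punishment starts.
Gain: 31(1 + δ + … + δ^1); loss: 57·δ^2/(1−δ).
No profitable deviation ⇔ 31(1−δ^2) ≤ 57·δ^2, i.e. δ^2 ≥ 31/(31+57) = 31/88.
Hence δ ≥ (31/88)^(1/2) ≈ 0.594.

0.594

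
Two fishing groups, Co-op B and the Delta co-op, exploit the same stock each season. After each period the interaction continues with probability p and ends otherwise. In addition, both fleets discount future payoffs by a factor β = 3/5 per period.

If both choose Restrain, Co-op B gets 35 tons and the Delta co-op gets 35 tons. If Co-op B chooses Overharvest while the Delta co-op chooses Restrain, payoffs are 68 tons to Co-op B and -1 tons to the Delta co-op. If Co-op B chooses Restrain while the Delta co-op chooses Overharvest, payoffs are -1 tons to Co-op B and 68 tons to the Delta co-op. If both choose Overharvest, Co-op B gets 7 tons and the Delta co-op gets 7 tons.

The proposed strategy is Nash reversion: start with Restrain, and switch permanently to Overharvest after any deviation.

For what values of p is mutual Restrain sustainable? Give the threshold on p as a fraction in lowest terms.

55/61

Expected continuation weight on next period's payoff is β·p = 3/5·p, which plays the role of the discount factor.
Cooperation requires 3/5·p ≥ (68−35)/(68−7) = 33/61, hence p ≥ 55/61.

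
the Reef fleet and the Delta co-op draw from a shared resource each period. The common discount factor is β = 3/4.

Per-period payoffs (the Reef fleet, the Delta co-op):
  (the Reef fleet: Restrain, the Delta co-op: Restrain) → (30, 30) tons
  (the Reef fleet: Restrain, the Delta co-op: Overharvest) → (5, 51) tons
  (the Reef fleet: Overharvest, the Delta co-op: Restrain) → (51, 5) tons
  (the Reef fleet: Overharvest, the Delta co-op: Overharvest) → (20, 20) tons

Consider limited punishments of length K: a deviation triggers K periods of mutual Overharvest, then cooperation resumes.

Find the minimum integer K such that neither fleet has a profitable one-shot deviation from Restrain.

5

Need Σ_{k=1}^{K} β^k ≥ (51−30)/(30−20) = 2.1000 at β = 3/4.
At K = 4 the sum is 2.0508 < 2.1000; at K = 5 it is 2.2881 ≥ 2.1000.
So the minimum punishment length is K = 5.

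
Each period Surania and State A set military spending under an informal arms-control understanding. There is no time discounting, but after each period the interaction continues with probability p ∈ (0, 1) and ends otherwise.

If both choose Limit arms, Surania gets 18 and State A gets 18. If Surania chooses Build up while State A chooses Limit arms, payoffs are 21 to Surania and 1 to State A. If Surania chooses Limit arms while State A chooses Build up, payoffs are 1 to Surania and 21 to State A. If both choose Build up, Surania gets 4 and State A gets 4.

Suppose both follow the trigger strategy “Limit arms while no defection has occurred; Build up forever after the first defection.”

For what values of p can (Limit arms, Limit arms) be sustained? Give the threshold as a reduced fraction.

Expected cooperation value is 18 + p·18 + p²·18 + … = 18/(1−p); deviation gives 21 + p·4/(1−p).
18 ≥ 21(1−p) + 4p ⇒ 17p ≥ 3 ⇒ p ≥ 3/17.

3/17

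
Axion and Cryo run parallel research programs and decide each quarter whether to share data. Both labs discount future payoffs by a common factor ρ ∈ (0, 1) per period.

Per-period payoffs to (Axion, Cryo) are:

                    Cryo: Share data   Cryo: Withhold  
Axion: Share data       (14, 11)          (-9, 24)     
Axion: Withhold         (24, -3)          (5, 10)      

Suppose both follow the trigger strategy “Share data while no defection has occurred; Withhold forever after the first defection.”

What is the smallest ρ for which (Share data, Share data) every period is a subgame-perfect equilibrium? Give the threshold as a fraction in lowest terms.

13/14

Axion: cooperation gives 14 each period; deviation gives 24 once then 5 forever.
  14/(1−ρ) ≥ 24 + 5ρ/(1−ρ) ⇒ ρ ≥ 10/19.
Cryo: cooperation gives 11 each period; deviation gives 24 once then 10 forever.
  ρ ≥ 13/14.
Both must hold, so the binding constraint is Cryo's: ρ ≥ 13/14.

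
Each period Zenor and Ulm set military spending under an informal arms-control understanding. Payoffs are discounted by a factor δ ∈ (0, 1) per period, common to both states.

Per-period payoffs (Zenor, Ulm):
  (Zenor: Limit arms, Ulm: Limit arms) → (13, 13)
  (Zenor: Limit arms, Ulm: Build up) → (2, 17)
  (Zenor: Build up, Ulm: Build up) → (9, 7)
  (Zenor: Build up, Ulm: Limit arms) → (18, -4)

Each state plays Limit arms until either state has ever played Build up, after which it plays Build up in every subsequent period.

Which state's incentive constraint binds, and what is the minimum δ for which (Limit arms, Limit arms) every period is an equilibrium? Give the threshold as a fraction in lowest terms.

Zenor; δ ≥ 5/9

For Zenor: deviation gain 18−13 = 5, per-period punishment loss 13−9 = 4. IC gives δ ≥ 5/9.
For Ulm: gain 4, loss 6 per period, so δ ≥ 4/10 = 2/5.
The tighter constraint is Zenor's, so cooperation needs δ ≥ 5/9.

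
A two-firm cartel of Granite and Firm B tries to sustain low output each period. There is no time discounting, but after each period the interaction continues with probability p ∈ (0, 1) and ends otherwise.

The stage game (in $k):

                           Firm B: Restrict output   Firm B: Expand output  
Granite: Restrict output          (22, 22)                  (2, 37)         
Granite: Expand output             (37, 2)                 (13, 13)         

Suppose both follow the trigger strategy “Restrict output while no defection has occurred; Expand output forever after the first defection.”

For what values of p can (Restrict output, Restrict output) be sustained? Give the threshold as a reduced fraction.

5/8

Expected cooperation value is 22 + p·22 + p²·22 + … = 22/(1−p); deviation gives 37 + p·13/(1−p).
22 ≥ 37(1−p) + 13p ⇒ 24p ≥ 15 ⇒ p ≥ 15/24 = 5/8.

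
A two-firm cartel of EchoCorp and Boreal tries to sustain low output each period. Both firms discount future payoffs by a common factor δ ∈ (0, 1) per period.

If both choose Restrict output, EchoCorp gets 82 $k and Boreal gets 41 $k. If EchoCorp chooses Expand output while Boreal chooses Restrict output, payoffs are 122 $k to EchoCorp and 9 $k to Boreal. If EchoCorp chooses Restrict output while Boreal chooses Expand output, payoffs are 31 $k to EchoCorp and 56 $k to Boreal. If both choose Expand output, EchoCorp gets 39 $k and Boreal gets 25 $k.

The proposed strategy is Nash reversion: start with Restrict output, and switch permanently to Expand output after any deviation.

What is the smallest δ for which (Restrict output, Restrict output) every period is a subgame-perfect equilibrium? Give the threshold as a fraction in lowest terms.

EchoCorp's threshold: (122−82)/(122−39) = 40/83.
Boreal's threshold: (56−41)/(56−25) = 15/31.
40/83 < 15/31, so Boreal binds and δ* = 15/31.

15/31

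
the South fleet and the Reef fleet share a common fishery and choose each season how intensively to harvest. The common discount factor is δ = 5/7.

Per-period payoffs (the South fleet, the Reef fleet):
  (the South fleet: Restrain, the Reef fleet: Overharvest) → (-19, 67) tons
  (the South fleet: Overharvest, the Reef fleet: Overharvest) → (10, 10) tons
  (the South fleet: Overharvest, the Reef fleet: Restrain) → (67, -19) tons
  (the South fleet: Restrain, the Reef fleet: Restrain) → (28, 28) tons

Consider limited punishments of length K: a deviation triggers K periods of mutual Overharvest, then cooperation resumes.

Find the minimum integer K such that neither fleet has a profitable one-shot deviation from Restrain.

6

No profitable deviation requires (28−10)(δ+…+δ^K) ≥ 67−28, i.e. δ+…+δ^K ≥ 13/6 ≈ 2.1667.
With δ = 5/7, the partial sums are K=1: 0.7143, K=2: 1.2245, K=3: 1.5889, K=4: 1.8492, K=5: 2.0352, K=6: 2.1680.
K = 6 is the first length at which the sum reaches 2.1667.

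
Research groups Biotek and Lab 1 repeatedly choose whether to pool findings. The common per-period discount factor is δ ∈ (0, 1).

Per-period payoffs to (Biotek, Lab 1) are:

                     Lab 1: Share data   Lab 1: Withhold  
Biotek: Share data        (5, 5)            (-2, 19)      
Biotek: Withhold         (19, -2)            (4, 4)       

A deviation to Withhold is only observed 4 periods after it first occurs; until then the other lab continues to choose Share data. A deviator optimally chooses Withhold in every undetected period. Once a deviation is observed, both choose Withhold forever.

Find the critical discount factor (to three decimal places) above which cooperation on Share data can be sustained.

Deviating for the 4 undetected periods gains 19−5 = 14 per period over cooperation, then loses 5−4 = 1 per period forever once punishment starts.
Gain: 14(1 + δ + … + δ^3); loss: 1·δ^4/(1−δ).
No profitable deviation ⇔ 14(1−δ^4) ≤ 1·δ^4, i.e. δ^4 ≥ 14/(14+1) = 14/15.
Hence δ ≥ (14/15)^(1/4) ≈ 0.983.

0.983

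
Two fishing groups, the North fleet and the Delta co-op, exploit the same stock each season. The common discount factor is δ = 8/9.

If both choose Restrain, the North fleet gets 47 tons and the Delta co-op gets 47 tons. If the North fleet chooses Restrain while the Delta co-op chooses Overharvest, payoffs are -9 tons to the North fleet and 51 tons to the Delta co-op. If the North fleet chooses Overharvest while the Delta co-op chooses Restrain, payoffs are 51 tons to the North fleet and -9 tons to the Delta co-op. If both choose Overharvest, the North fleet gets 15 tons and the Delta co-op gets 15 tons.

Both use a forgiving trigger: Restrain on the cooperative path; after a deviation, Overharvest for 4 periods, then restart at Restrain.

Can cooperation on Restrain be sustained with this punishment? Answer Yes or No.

A one-shot deviation gives 51 now, then 15 for 4 periods, then back to 47.
Gain from deviating: (51−47) today; loss: (47−15) in each of the next 4 periods.
No-deviation condition: (47−15)(δ+…+δ^4) ≥ 51−47, i.e. δ+…+δ^4 ≥ 1/8.
At δ = 8/9: δ+…+δ^4 = 3.0056 ≥ 0.1250.
So cooperation is sustainable.

Yes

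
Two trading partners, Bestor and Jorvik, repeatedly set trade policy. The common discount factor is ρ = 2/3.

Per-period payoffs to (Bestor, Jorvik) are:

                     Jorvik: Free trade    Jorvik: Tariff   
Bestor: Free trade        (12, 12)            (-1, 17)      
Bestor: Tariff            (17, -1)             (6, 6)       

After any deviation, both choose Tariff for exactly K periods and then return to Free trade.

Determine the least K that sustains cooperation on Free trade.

2

No profitable deviation requires (12−6)(ρ+…+ρ^K) ≥ 17−12, i.e. ρ+…+ρ^K ≥ 5/6 ≈ 0.8333.
With ρ = 2/3, the partial sums are K=1: 0.6667, K=2: 1.1111.
K = 2 is the first length at which the sum reaches 0.8333.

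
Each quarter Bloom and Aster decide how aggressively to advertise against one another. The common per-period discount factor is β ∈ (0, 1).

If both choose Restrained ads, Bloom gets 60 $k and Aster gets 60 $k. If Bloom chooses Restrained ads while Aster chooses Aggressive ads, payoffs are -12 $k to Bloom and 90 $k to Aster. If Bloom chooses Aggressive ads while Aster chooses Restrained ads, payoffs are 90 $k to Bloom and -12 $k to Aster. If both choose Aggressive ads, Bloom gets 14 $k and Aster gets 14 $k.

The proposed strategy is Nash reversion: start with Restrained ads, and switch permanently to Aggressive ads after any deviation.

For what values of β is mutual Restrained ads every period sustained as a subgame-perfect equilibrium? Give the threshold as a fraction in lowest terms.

60/(1−β) ≥ 90 + 14β/(1−β)
60 ≥ 90 − 76β
β ≥ 30/76 = 15/38.

15/38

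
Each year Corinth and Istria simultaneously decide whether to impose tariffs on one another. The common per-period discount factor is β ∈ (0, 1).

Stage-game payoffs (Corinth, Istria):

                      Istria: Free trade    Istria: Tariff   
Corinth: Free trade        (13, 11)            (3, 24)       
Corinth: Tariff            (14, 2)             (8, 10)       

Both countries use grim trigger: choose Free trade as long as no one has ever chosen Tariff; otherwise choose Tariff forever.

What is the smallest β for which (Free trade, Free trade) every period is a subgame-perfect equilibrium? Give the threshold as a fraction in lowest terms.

13/14

For Corinth: deviation gain 14−13 = 1, per-period punishment loss 13−8 = 5. IC gives β ≥ 1/6.
For Istria: gain 13, loss 1 per period, so β ≥ 13/14.
The tighter constraint is Istria's, so cooperation needs β ≥ 13/14.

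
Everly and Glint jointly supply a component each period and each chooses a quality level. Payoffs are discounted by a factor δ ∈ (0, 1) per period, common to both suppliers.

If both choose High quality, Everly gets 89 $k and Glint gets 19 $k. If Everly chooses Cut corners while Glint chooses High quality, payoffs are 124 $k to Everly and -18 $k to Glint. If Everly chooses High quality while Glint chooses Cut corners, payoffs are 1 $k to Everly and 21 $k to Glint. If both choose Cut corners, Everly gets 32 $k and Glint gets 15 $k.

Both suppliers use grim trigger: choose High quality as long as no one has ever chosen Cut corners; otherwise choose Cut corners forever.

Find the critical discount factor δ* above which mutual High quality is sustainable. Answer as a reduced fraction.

35/92

For Everly: deviation gain 124−89 = 35, per-period punishment loss 89−32 = 57. IC gives δ ≥ 35/92.
For Glint: gain 2, loss 4 per period, so δ ≥ 2/6 = 1/3.
The tighter constraint is Everly's, so cooperation needs δ ≥ 35/92.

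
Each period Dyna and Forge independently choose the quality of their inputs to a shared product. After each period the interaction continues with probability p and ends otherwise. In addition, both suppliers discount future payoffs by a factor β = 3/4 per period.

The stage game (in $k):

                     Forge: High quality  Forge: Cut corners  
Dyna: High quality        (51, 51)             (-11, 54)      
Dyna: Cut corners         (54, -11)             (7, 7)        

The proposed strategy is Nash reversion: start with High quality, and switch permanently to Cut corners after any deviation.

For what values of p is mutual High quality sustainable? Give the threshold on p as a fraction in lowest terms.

4/47

Expected continuation weight on next period's payoff is β·p = 3/4·p, which plays the role of the discount factor.
Cooperation requires 3/4·p ≥ (54−51)/(54−7) = 3/47, hence p ≥ 4/47.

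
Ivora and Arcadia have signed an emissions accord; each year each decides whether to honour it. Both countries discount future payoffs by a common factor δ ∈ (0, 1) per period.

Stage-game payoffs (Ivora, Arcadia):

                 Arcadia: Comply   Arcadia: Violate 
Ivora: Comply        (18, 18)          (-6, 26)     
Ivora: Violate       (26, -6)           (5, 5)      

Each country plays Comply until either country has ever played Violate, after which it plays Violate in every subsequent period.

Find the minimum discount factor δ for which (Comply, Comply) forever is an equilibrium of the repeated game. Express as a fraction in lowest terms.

8/21

One-period gain from deviating is 26 − 18 = 8. The loss is 18 − 5 = 13 in every subsequent period, with present value 13·δ/(1−δ).
Deviation is unprofitable when 13·δ/(1−δ) ≥ 8, i.e. δ/(1−δ) ≥ 8/13.
Equivalently δ ≥ 8/(8+13) = 8/21.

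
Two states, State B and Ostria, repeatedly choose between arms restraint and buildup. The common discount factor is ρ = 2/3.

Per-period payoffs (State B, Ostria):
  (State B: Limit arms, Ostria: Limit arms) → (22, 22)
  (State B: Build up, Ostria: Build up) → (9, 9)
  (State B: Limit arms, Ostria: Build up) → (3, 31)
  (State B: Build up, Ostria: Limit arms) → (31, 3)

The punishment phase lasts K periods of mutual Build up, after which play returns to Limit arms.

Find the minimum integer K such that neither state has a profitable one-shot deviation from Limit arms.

IC: ρ(1−ρ^K)/(1−ρ) ≥ (31−22)/(22−9) = 9/13.
With ρ = 2/3: need 1 − ρ^K ≥ 9/13·(1−2/3)/(2/3), i.e. ρ^K ≤ 0.6538.
Since (2/3)^1 = 0.6667 and (2/3)^2 = 0.4444, the smallest such K is 2.

2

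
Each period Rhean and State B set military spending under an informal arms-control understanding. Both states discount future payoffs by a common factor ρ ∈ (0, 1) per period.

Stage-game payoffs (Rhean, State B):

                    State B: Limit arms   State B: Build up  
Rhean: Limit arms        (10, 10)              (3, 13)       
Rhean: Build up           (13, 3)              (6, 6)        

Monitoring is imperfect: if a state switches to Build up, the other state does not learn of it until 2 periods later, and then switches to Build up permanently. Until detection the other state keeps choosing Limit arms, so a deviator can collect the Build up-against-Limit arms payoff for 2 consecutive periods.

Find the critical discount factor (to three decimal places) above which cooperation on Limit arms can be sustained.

0.655

The best deviation is to choose Build up for all 2 undetected periods, earning 13 each, then 6 forever once detected.
Deviation value: 13(1−ρ^2)/(1−ρ) + 6ρ^2/(1−ρ); cooperation value: 10/(1−ρ).
IC: 10 ≥ 13(1−ρ^2) + 6ρ^2 = 13 − 7ρ^2.
So ρ^2 ≥ 3/7, giving ρ ≥ (3/7)^(1/2) ≈ 0.655.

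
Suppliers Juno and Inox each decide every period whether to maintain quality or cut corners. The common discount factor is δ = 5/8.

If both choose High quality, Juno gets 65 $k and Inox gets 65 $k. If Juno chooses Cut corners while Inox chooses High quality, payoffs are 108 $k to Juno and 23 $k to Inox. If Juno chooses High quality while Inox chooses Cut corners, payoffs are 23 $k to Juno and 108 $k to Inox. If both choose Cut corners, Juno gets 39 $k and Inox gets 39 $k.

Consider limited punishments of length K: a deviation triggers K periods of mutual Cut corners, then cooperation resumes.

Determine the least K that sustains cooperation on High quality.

11

IC: δ(1−δ^K)/(1−δ) ≥ (108−65)/(65−39) = 43/26.
With δ = 5/8: need 1 − δ^K ≥ 43/26·(1−5/8)/(5/8), i.e. δ^K ≤ 0.0077.
Since (5/8)^10 = 0.0091 and (5/8)^11 = 0.0057, the smallest such K is 11.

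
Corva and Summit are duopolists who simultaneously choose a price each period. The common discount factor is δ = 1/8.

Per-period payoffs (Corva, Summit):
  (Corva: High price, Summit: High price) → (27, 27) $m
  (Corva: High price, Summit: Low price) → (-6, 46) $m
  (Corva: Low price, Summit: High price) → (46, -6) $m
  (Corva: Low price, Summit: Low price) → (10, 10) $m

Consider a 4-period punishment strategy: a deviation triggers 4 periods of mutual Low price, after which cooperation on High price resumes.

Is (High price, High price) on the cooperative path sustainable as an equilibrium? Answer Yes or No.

No

IC: δ+…+δ^4 ≥ (46−27)/(27−10) = 19/17.
At δ = 1/8: partial sum = 0.1428 < 1.1176. Cooperation not sustainable.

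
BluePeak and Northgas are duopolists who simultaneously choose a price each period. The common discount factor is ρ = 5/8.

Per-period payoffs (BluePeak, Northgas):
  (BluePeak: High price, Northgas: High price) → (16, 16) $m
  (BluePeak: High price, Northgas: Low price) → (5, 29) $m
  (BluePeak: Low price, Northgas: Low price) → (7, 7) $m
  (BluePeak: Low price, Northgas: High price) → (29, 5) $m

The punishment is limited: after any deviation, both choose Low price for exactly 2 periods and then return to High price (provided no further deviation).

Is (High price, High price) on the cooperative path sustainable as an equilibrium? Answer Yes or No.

A one-shot deviation gives 29 now, then 7 for 2 periods, then back to 16.
Gain from deviating: (29−16) today; loss: (16−7) in each of the next 2 periods.
No-deviation condition: (16−7)(ρ+…+ρ^2) ≥ 29−16, i.e. ρ+…+ρ^2 ≥ 13/9.
At ρ = 5/8: ρ+…+ρ^2 = 1.0156 < 1.4444.
So cooperation is not sustainable.

No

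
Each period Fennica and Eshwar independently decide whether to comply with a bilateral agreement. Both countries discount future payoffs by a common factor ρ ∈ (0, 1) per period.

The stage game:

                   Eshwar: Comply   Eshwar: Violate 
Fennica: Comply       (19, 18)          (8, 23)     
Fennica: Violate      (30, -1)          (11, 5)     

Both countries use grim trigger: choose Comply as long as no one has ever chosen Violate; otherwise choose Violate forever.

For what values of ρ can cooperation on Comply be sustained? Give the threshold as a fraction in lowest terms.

Fennica's threshold: (30−19)/(30−11) = 11/19.
Eshwar's threshold: (23−18)/(23−5) = 5/18.
11/19 > 5/18, so Fennica binds and ρ* = 11/19.

11/19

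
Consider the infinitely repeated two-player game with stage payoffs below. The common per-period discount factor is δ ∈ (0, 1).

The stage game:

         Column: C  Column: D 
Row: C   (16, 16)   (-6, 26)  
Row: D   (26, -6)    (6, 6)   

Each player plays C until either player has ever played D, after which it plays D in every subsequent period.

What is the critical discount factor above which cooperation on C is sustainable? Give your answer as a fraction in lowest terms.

16/(1−δ) ≥ 26 + 6δ/(1−δ)
16 ≥ 26 − 20δ
δ ≥ 10/20 = 1/2.

1/2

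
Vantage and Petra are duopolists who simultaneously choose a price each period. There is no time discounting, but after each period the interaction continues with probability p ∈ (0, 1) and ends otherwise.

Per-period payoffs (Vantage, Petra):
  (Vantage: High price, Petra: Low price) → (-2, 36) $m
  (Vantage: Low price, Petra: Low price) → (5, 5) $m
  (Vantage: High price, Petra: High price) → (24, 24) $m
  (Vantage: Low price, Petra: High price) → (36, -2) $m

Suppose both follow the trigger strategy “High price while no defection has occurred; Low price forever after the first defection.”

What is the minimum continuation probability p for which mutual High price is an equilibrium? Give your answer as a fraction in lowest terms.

With no time discounting, the continuation probability p plays the role of the discount factor.
Grim-trigger IC: 24/(1−p) ≥ 36 + 5p/(1−p) ⇒ p ≥ (36−24)/(36−5) = 12/31.

12/31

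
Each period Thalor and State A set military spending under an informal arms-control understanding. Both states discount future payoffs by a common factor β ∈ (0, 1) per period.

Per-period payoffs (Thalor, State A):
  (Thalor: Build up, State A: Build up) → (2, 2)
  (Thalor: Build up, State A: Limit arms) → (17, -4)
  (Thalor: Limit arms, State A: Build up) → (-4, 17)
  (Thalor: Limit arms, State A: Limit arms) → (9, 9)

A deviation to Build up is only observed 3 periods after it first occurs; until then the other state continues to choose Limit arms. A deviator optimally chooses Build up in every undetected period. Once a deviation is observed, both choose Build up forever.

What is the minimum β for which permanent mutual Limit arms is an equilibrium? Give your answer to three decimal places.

0.811

The best deviation is to choose Build up for all 3 undetected periods, earning 17 each, then 2 forever once detected.
Deviation value: 17(1−β^3)/(1−β) + 2β^3/(1−β); cooperation value: 9/(1−β).
IC: 9 ≥ 17(1−β^3) + 2β^3 = 17 − 15β^3.
So β^3 ≥ 8/15, giving β ≥ (8/15)^(1/3) ≈ 0.811.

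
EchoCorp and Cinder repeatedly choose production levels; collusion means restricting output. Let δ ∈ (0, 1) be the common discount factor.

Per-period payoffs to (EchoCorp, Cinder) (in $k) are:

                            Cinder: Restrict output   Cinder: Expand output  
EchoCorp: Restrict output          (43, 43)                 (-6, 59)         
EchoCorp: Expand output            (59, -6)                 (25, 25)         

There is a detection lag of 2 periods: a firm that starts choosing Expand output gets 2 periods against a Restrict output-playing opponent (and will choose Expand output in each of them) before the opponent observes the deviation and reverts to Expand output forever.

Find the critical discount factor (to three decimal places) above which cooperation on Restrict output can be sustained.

A deviator earns 59 for 2 periods, then 25 forever; cooperating earns 43 forever. Multiplying the IC by (1−δ):
43 ≥ 59(1−δ^2) + 25δ^2, so 34·δ^2 ≥ 16 and δ^2 ≥ 8/17.
δ ≥ (8/17)^(1/2) ≈ 0.686.

0.686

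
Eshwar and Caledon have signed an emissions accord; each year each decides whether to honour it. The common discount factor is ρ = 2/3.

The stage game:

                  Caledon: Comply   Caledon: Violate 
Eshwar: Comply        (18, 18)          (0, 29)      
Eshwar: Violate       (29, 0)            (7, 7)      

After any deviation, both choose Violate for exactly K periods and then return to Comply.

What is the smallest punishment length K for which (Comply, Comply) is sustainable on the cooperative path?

No profitable deviation requires (18−7)(ρ+…+ρ^K) ≥ 29−18, i.e. ρ+…+ρ^K ≥ 1 ≈ 1.0000.
With ρ = 2/3, the partial sums are K=1: 0.6667, K=2: 1.1111.
K = 2 is the first length at which the sum reaches 1.0000.

2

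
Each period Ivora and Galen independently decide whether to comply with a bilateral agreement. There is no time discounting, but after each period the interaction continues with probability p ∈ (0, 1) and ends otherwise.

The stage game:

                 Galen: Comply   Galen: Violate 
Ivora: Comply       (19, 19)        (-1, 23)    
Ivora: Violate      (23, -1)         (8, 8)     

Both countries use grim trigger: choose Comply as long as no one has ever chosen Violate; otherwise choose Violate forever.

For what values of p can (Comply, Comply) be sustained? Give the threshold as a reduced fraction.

4/15

Expected cooperation value is 19 + p·19 + p²·19 + … = 19/(1−p); deviation gives 23 + p·8/(1−p).
19 ≥ 23(1−p) + 8p ⇒ 15p ≥ 4 ⇒ p ≥ 4/15.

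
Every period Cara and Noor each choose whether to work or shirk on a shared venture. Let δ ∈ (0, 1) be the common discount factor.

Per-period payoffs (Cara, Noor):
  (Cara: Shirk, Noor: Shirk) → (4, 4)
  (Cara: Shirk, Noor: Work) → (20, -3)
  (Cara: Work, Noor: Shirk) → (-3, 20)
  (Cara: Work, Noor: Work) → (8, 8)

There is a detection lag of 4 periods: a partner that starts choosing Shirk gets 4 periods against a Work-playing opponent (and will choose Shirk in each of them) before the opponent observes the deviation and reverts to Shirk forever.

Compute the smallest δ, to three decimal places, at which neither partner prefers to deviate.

0.931

The best deviation is to choose Shirk for all 4 undetected periods, earning 20 each, then 4 forever once detected.
Deviation value: 20(1−δ^4)/(1−δ) + 4δ^4/(1−δ); cooperation value: 8/(1−δ).
IC: 8 ≥ 20(1−δ^4) + 4δ^4 = 20 − 16δ^4.
So δ^4 ≥ 12/16 = 3/4, giving δ ≥ (3/4)^(1/4) ≈ 0.931.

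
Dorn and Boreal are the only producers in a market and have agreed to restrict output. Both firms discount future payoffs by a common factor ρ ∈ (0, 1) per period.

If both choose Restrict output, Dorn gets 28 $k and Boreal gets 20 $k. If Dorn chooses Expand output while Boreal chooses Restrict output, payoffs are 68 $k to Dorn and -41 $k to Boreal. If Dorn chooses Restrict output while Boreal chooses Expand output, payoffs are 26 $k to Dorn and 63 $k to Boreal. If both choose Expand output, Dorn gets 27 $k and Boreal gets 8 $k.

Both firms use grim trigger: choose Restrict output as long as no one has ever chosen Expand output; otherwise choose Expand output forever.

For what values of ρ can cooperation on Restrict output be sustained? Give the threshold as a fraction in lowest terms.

40/41

Dorn's threshold: (68−28)/(68−27) = 40/41.
Boreal's threshold: (63−20)/(63−8) = 43/55.
40/41 > 43/55, so Dorn binds and ρ* = 40/41.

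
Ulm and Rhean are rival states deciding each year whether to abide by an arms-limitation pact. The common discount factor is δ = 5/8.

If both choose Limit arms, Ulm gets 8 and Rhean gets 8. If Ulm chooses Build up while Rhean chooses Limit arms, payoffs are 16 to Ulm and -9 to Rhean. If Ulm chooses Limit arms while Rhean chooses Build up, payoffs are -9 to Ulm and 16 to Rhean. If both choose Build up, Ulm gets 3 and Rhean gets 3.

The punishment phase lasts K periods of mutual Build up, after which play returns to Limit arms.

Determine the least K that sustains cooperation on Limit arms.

No profitable deviation requires (8−3)(δ+…+δ^K) ≥ 16−8, i.e. δ+…+δ^K ≥ 8/5 ≈ 1.6000.
With δ = 5/8, the partial sums are K=1: 0.6250, K=2: 1.0156, …, K=5: 1.5077, K=6: 1.5673, K=7: 1.6046.
K = 7 is the first length at which the sum reaches 1.6000.

7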